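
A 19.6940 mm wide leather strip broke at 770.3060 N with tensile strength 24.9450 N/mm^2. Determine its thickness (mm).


Formula: t = F / (TS * w)
Substituting: t = 770.3060 / (24.9450 * 19.6940)
Result: 1.5680 mm


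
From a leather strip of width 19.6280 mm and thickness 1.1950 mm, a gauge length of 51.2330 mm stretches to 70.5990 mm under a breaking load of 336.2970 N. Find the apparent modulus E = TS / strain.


TS = F / (w * t) = 336.2970 / (19.6280 * 1.1950) = 14.3377 N/mm^2
strain = (Lf - L0) / L0 = (70.5990 - 51.2330) / 51.2330 = 0.3780
E = TS / strain = 14.3377 / 0.3780 = 37.9305 N/mm^2


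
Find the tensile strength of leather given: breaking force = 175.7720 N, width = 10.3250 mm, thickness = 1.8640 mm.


Formula: TS = force / (width * thickness)
Substituting: TS = 175.7720 / (10.3250 * 1.8640)
Result: 9.1330 N/mm^2


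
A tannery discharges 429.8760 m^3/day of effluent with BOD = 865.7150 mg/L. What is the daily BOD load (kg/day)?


Formula: BOD_load = volume * conc / 1000
Substituting: BOD_load = 429.8760 * 865.7150 / 1000
Result: 372.1501 kg/day


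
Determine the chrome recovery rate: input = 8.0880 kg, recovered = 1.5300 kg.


Formula: Recovery = recovered / input * 100
Substituting: Recovery = 1.5300 / 8.0880 * 100
Result: 18.9169 %


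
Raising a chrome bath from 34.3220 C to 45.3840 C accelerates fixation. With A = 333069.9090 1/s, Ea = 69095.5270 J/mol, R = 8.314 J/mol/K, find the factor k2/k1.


T1 = 34.3220 + 273.15 = 307.4720 K; T2 = 45.3840 + 273.15 = 318.5340 K
k1 = A * exp(-Ea/(R*T1)) = 333069.9090 * exp(-69095.5270/(8.314*307.4720)) = 6.0796e-07 1/s
k2 = A * exp(-Ea/(R*T2)) = 333069.9090 * exp(-69095.5270/(8.314*318.5340)) = 1.5543e-06 1/s
k2/k1 = 1.5543e-06 / 6.0796e-07 = 2.5566


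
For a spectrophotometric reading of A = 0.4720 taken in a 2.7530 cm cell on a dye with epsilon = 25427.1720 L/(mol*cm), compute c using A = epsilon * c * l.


Formula: c = A / (epsilon * l)
Substituting: c = 0.4720 / (25427.1720 * 2.7530)
Result: 6.7428e-06 mol/L


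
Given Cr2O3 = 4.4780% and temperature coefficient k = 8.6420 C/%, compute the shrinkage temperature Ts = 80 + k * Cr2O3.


Formula: Ts = 80 + k * Cr2O3
Substituting: Ts = 80 + 8.6420 * 4.4780
Result: 118.6989 C


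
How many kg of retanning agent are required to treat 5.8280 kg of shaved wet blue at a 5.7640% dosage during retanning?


Formula: Retan = substrate * pct / 100
Substituting: Retan = 5.8280 * 5.7640 / 100
Result: 0.3359 kg


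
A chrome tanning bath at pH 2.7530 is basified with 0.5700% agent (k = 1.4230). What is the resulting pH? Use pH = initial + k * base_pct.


Formula: pH_final = pH_initial + k * base_pct
Substituting: pH_final = 2.7530 + 1.4230 * 0.5700
Result: 3.5641


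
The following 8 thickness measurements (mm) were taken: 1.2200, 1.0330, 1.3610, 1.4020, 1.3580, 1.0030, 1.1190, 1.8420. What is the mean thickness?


Formula: Average = sum / n
Substituting: Average = 10.3380 / 8
Result: 1.2922 mm


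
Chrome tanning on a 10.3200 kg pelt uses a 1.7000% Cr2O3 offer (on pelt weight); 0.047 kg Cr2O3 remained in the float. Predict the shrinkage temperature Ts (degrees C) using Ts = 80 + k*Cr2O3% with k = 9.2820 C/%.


Offered = pelt * offer_pct / 100 = 10.3200 * 1.7000 / 100 = 0.1754 kg
Uptake = offered - residual = 0.1754 - 0.047 = 0.1284 kg
Cr2O3% on pelt = uptake / pelt * 100 = 0.1284 / 10.3200 * 100 = 1.2446 %
Ts = 80 + k * Cr2O3% = 80 + 9.2820 * 1.2446 = 91.5521 C


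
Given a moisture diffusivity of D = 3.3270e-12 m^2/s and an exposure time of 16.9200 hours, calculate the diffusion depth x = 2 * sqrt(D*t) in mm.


t = 16.9200 hr * 3600 = 60912.0000 s
D * t = 3.3270e-12 * 60912.0000 = 2.0265e-07
x = 2 * sqrt(D*t) = 2 * sqrt(2.0265e-07) = 9.0034e-04 m = 0.9003 mm


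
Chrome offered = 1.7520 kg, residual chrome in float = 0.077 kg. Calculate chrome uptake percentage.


Formula: Uptake = (offered - residual) / offered * 100
Substituting: Uptake = (1.7520 - 0.077) / 1.7520 * 100
Result: 95.6050 %


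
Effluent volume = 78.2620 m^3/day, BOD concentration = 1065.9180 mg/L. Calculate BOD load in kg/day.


Formula: BOD_load = volume * conc / 1000
Substituting: BOD_load = 78.2620 * 1065.9180 / 1000
Result: 83.4209 kg/day


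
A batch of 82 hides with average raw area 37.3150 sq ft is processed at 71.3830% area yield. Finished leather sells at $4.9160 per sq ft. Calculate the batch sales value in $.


Raw_total = N * avg_area = 82 * 37.3150 = 3059.8300 sq ft
Finished = Raw_total * yield / 100 = 3059.8300 * 71.3830 / 100 = 2184.1984 sq ft
Value = Finished * price = 2184.1984 * 4.9160 = 10737.5196 $


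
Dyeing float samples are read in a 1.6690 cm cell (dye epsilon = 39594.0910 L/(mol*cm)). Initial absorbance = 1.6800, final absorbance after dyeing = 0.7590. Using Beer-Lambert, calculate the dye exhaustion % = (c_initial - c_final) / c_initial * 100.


c_initial = A_i / (epsilon * l) = 1.6800 / (39594.0910 * 1.6690) = 2.5423e-05 mol/L
c_final = A_f / (epsilon * l) = 0.7590 / (39594.0910 * 1.6690) = 1.1486e-05 mol/L
Exhaustion = (c_initial - c_final) / c_initial * 100 = (2.5423e-05 - 1.1486e-05) / 2.5423e-05 * 100 = 54.8214 %


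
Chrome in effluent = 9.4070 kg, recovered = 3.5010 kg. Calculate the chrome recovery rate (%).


Formula: Recovery = recovered / input * 100
Substituting: Recovery = 3.5010 / 9.4070 * 100
Result: 37.2170 %


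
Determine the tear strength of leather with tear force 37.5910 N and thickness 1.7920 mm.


Formula: Tear strength = force / thickness
Substituting: Tear strength = 37.5910 / 1.7920
Result: 20.9771 N/mm


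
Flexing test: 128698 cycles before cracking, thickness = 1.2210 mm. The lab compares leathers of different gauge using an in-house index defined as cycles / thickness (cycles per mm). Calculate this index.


Formula: Index = cycles / thickness
Substituting: Index = 128698 / 1.2210
Result: 105403.7674 cycles/mm


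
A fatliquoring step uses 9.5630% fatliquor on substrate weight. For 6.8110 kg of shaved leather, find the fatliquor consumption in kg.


Formula: Fat = substrate * pct / 100
Substituting: Fat = 6.8110 * 9.5630 / 100
Result: 0.6513 kg


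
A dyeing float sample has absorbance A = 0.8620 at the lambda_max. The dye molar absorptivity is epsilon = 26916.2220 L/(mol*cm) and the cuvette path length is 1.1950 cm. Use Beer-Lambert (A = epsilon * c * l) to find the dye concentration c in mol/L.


Formula: c = A / (epsilon * l)
Substituting: c = 0.8620 / (26916.2220 * 1.1950)
Result: 2.6799e-05 mol/L


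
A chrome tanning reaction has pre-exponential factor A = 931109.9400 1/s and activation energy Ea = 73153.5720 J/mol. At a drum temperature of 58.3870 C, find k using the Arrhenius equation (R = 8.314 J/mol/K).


T_K = T_C + 273.15 = 58.3870 + 273.15 = 331.5370 K
exponent = -Ea / (R * T_K) = -73153.5720 / (8.314 * 331.5370) = -26.5395
k = A * exp(exponent) = 931109.9400 * exp(-26.5395) = 2.7735e-06 1/s


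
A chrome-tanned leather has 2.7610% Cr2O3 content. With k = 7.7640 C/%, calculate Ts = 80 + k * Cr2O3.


Formula: Ts = 80 + k * Cr2O3
Substituting: Ts = 80 + 7.7640 * 2.7610
Result: 101.4364 C


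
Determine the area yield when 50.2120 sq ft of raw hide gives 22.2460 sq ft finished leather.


Formula: Yield = finished / raw * 100
Substituting: Yield = 22.2460 / 50.2120 * 100
Result: 44.3042 %


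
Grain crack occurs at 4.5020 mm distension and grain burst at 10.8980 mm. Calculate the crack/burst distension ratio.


Formula: Ratio = crack / burst
Substituting: Ratio = 4.5020 / 10.8980
Result: 0.4131


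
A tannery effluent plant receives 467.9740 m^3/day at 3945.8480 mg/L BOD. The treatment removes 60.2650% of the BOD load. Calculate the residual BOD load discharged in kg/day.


Load_in = volume * conc / 1000 = 467.9740 * 3945.8480 / 1000 = 1846.5543 kg/day
Removed = Load_in * eff / 100 = 1846.5543 * 60.2650 / 100 = 1112.8259 kg/day
Load_out = Load_in - Removed = 1846.5543 - 1112.8259 = 733.7283 kg/day


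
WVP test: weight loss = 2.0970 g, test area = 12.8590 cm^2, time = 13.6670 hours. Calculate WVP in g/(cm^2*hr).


Formula: WVP = loss / (area * time)
Substituting: WVP = 2.0970 / (12.8590 * 13.6670)
Result: 0.0119321 g/(cm^2*hr)


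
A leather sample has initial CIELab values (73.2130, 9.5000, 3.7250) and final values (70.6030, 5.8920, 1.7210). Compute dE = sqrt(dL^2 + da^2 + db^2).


dL = -2.6100, da = -3.6080, db = -2.0040
dE = sqrt((-2.6100)^2 + (-3.6080)^2 + (-2.0040)^2) = 4.8832


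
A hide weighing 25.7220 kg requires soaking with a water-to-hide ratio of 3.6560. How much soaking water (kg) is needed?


Formula: Water = hide_weight * ratio
Substituting: Water = 25.7220 * 3.6560
Result: 94.0396 kg


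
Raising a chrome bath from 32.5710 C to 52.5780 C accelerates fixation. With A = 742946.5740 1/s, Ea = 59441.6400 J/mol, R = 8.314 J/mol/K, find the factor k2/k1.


T1 = 32.5710 + 273.15 = 305.7210 K; T2 = 52.5780 + 273.15 = 325.7280 K
k1 = A * exp(-Ea/(R*T1)) = 742946.5740 * exp(-59441.6400/(8.314*305.7210)) = 5.1827e-05 1/s
k2 = A * exp(-Ea/(R*T2)) = 742946.5740 * exp(-59441.6400/(8.314*325.7280)) = 2.1797e-04 1/s
k2/k1 = 2.1797e-04 / 5.1827e-05 = 4.2056


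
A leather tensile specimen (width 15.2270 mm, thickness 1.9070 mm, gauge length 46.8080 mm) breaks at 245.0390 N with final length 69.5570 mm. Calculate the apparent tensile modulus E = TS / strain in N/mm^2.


TS = F / (w * t) = 245.0390 / (15.2270 * 1.9070) = 8.4386 N/mm^2
strain = (Lf - L0) / L0 = (69.5570 - 46.8080) / 46.8080 = 0.4860
E = TS / strain = 8.4386 / 0.4860 = 17.3631 N/mm^2


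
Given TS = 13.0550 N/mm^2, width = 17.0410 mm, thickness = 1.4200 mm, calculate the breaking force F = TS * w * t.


Formula: F = TS * w * t
Substituting: F = 13.0550 * 17.0410 * 1.4200
Result: 315.9078 N


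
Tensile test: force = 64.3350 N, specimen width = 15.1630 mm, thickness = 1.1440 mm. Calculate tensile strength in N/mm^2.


Formula: TS = force / (width * thickness)
Substituting: TS = 64.3350 / (15.1630 * 1.1440)
Result: 3.7088 N/mm^2


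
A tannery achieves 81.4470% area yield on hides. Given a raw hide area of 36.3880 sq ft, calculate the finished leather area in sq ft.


Formula: finished = raw * yield / 100
Substituting: finished = 36.3880 * 81.4470 / 100
Result: 29.6369 sq ft


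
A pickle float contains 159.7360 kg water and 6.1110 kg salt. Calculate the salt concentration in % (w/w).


Formula: Conc = salt / (water + salt) * 100
Substituting: Conc = 6.1110 / (159.7360 + 6.1110) * 100
Result: 3.6847 %


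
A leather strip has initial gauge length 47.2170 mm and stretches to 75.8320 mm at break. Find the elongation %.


Formula: Elongation = (Lf - L0) / L0 * 100
Substituting: Elongation = (75.8320 - 47.2170) / 47.2170 * 100
Result: 60.6032 %


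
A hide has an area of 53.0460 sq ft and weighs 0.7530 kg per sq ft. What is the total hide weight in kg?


Formula: Weight = area * weight_per_sqft
Substituting: Weight = 53.0460 * 0.7530
Result: 39.9436 kg


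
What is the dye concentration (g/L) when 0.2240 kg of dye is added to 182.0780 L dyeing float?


Formula: Conc = dye_mass(kg) / volume(L) * 1000
Substituting: Conc = 0.2240 / 182.0780 * 1000
Result: 1.2302 g/L


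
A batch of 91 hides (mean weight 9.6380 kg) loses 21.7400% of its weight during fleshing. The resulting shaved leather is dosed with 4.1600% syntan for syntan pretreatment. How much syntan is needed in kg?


Total_raw = N * avg_wt = 91 * 9.6380 = 877.0580 kg
Substrate = Total_raw * (1 - loss/100) = 877.0580 * (1 - 21.7400/100) = 686.3856 kg
Syntan = Substrate * pct / 100 = 686.3856 * 4.1600 / 100 = 28.5536 kg


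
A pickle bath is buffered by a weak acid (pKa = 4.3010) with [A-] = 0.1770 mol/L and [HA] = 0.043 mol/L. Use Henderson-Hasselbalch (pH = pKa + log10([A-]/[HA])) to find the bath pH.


ratio = [A-] / [HA] = 0.1770 / 0.043 = 4.1163
log10(ratio) = 0.6145
pH = pKa + log10(ratio) = 4.3010 + 0.6145 = 4.9155


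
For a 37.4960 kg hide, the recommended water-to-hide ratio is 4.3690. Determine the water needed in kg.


Formula: Water = hide_weight * ratio
Substituting: Water = 37.4960 * 4.3690
Result: 163.8200 kg


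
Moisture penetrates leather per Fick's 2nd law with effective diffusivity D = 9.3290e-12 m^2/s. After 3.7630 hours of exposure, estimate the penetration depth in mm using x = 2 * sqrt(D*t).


t = 3.7630 hr * 3600 = 13546.8000 s
D * t = 9.3290e-12 * 13546.8000 = 1.2638e-07
x = 2 * sqrt(D*t) = 2 * sqrt(1.2638e-07) = 7.1099e-04 m = 0.7110 mm


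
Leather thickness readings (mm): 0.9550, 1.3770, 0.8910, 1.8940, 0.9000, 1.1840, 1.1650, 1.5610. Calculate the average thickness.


Formula: Average = sum / n
Substituting: Average = 9.9270 / 8
Result: 1.2409 mm


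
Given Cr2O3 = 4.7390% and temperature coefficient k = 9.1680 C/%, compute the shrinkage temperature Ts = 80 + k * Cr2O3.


Formula: Ts = 80 + k * Cr2O3
Substituting: Ts = 80 + 9.1680 * 4.7390
Result: 123.4472 C


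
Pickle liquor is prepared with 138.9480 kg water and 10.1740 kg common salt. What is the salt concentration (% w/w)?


Formula: Conc = salt / (water + salt) * 100
Substituting: Conc = 10.1740 / (138.9480 + 10.1740) * 100
Result: 6.8226 %


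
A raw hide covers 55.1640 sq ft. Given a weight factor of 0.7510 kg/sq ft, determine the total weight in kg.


Formula: Weight = area * weight_per_sqft
Substituting: Weight = 55.1640 * 0.7510
Result: 41.4282 kg


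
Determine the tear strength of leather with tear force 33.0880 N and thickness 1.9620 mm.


Formula: Tear strength = force / thickness
Substituting: Tear strength = 33.0880 / 1.9620
Result: 16.8644 N/mm


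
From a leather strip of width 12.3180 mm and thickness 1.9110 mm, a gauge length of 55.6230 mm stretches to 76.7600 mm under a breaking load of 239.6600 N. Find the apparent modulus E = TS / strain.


TS = F / (w * t) = 239.6600 / (12.3180 * 1.9110) = 10.1811 N/mm^2
strain = (Lf - L0) / L0 = (76.7600 - 55.6230) / 55.6230 = 0.3800
E = TS / strain = 10.1811 / 0.3800 = 26.7920 N/mm^2


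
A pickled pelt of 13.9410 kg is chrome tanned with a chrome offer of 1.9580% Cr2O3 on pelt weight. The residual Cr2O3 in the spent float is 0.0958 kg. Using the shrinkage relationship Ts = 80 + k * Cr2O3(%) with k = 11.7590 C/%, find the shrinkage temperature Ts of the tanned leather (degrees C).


Offered = pelt * offer_pct / 100 = 13.9410 * 1.9580 / 100 = 0.2730 kg
Uptake = offered - residual = 0.2730 - 0.0958 = 0.1772 kg
Cr2O3% on pelt = uptake / pelt * 100 = 0.1772 / 13.9410 * 100 = 1.2708 %
Ts = 80 + k * Cr2O3% = 80 + 11.7590 * 1.2708 = 94.9436 C


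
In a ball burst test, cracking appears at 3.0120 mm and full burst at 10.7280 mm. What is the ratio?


Formula: Ratio = crack / burst
Substituting: Ratio = 3.0120 / 10.7280
Result: 0.2808


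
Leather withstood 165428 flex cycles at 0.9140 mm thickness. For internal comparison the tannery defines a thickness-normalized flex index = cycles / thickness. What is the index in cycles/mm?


Formula: Index = cycles / thickness
Substituting: Index = 165428 / 0.9140
Result: 180993.4354 cycles/mm


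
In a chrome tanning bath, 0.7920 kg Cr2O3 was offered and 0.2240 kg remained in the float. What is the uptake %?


Formula: Uptake = (offered - residual) / offered * 100
Substituting: Uptake = (0.7920 - 0.2240) / 0.7920 * 100
Result: 71.7172 %


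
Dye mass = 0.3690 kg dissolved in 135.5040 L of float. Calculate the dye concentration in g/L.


Formula: Conc = dye_mass(kg) / volume(L) * 1000
Substituting: Conc = 0.3690 / 135.5040 * 1000
Result: 2.7232 g/L


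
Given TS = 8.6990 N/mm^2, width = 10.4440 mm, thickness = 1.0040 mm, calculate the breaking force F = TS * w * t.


Formula: F = TS * w * t
Substituting: F = 8.6990 * 10.4440 * 1.0040
Result: 91.2158 N


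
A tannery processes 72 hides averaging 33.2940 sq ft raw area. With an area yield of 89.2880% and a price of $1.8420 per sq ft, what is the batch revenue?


Raw_total = N * avg_area = 72 * 33.2940 = 2397.1680 sq ft
Finished = Raw_total * yield / 100 = 2397.1680 * 89.2880 / 100 = 2140.3834 sq ft
Value = Finished * price = 2140.3834 * 1.8420 = 3942.5862 $


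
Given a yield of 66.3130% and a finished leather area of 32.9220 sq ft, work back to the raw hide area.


Formula: raw = finished * 100 / yield
Substituting: raw = 32.9220 * 100 / 66.3130
Result: 49.6464 sq ft


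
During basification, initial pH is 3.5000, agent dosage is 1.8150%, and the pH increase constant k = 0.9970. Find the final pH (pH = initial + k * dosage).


Formula: pH_final = pH_initial + k * base_pct
Substituting: pH_final = 3.5000 + 0.9970 * 1.8150
Result: 5.3096


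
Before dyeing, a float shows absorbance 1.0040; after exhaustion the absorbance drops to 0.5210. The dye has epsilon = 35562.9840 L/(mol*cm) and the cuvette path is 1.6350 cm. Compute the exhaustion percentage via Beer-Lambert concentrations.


c_initial = A_i / (epsilon * l) = 1.0040 / (35562.9840 * 1.6350) = 1.7267e-05 mol/L
c_final = A_f / (epsilon * l) = 0.5210 / (35562.9840 * 1.6350) = 8.9603e-06 mol/L
Exhaustion = (c_initial - c_final) / c_initial * 100 = (1.7267e-05 - 8.9603e-06) / 1.7267e-05 * 100 = 48.1076 %


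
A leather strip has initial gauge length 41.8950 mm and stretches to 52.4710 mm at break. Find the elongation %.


Formula: Elongation = (Lf - L0) / L0 * 100
Substituting: Elongation = (52.4710 - 41.8950) / 41.8950 * 100
Result: 25.2441 %


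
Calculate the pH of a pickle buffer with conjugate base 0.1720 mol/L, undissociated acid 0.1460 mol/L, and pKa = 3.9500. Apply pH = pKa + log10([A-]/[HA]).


ratio = [A-] / [HA] = 0.1720 / 0.1460 = 1.1781
log10(ratio) = 0.0711756
pH = pKa + log10(ratio) = 3.9500 + 0.0711756 = 4.0212


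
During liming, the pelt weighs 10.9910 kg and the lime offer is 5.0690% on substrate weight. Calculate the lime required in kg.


Formula: Lime = substrate * pct / 100
Substituting: Lime = 10.9910 * 5.0690 / 100
Result: 0.5571 kg


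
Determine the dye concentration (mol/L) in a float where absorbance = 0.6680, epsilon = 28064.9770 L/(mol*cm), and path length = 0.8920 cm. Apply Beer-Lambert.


Formula: c = A / (epsilon * l)
Substituting: c = 0.6680 / (28064.9770 * 0.8920)
Result: 2.6684e-05 mol/L


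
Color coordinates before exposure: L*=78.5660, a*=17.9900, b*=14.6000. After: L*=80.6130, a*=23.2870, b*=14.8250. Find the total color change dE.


dL = 2.0470, da = 5.2970, db = 0.2250
dE = sqrt(2.0470^2 + 5.2970^2 + 0.2250^2) = 5.6832


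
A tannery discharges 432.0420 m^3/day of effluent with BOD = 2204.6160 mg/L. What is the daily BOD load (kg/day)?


Formula: BOD_load = volume * conc / 1000
Substituting: BOD_load = 432.0420 * 2204.6160 / 1000
Result: 952.4867 kg/day


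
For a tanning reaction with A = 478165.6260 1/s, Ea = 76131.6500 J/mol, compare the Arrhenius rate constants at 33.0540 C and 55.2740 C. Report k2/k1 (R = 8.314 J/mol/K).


T1 = 33.0540 + 273.15 = 306.2040 K; T2 = 55.2740 + 273.15 = 328.4240 K
k1 = A * exp(-Ea/(R*T1)) = 478165.6260 * exp(-76131.6500/(8.314*306.2040)) = 4.9202e-08 1/s
k2 = A * exp(-Ea/(R*T2)) = 478165.6260 * exp(-76131.6500/(8.314*328.4240)) = 3.7212e-07 1/s
k2/k1 = 3.7212e-07 / 4.9202e-08 = 7.5630


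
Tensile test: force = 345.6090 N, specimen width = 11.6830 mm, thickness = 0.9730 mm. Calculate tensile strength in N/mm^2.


Formula: TS = force / (width * thickness)
Substituting: TS = 345.6090 / (11.6830 * 0.9730)
Result: 30.4031 N/mm^2


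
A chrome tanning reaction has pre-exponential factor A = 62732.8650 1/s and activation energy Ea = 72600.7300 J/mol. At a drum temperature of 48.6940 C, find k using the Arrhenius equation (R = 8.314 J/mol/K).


T_K = T_C + 273.15 = 48.6940 + 273.15 = 321.8440 K
exponent = -Ea / (R * T_K) = -72600.7300 / (8.314 * 321.8440) = -27.1322
k = A * exp(exponent) = 62732.8650 * exp(-27.1322) = 1.0330e-07 1/s


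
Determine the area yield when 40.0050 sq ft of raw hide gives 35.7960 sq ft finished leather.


Formula: Yield = finished / raw * 100
Substituting: Yield = 35.7960 / 40.0050 * 100
Result: 89.4788 %


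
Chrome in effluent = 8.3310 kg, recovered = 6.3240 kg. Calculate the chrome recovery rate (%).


Formula: Recovery = recovered / input * 100
Substituting: Recovery = 6.3240 / 8.3310 * 100
Result: 75.9093 %


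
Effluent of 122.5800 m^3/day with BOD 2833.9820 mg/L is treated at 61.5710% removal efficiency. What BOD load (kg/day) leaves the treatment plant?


Load_in = volume * conc / 1000 = 122.5800 * 2833.9820 / 1000 = 347.3895 kg/day
Removed = Load_in * eff / 100 = 347.3895 * 61.5710 / 100 = 213.8912 kg/day
Load_out = Load_in - Removed = 347.3895 - 213.8912 = 133.4983 kg/day


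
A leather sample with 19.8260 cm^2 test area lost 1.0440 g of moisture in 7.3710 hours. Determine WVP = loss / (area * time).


Formula: WVP = loss / (area * time)
Substituting: WVP = 1.0440 / (19.8260 * 7.3710)
Result: 0.00714396 g/(cm^2*hr)


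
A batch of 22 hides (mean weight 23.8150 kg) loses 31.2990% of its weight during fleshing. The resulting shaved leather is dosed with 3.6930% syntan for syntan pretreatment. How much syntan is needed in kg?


Total_raw = N * avg_wt = 22 * 23.8150 = 523.9300 kg
Substrate = Total_raw * (1 - loss/100) = 523.9300 * (1 - 31.2990/100) = 359.9451 kg
Syntan = Substrate * pct / 100 = 359.9451 * 3.6930 / 100 = 13.2928 kg


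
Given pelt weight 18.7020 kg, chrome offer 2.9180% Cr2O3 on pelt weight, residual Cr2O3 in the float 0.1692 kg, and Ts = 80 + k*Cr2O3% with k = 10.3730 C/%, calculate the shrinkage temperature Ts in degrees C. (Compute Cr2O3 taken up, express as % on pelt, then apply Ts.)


Offered = pelt * offer_pct / 100 = 18.7020 * 2.9180 / 100 = 0.5457 kg
Uptake = offered - residual = 0.5457 - 0.1692 = 0.3765 kg
Cr2O3% on pelt = uptake / pelt * 100 = 0.3765 / 18.7020 * 100 = 2.0133 %
Ts = 80 + k * Cr2O3% = 80 + 10.3730 * 2.0133 = 100.8838 C


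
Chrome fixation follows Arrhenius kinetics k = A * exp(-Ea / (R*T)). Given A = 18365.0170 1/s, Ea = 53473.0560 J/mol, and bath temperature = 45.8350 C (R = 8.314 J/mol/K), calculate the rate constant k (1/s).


T_K = T_C + 273.15 = 45.8350 + 273.15 = 318.9850 K
exponent = -Ea / (R * T_K) = -53473.0560 / (8.314 * 318.9850) = -20.1630
k = A * exp(exponent) = 18365.0170 * exp(-20.1630) = 3.2160e-05 1/s


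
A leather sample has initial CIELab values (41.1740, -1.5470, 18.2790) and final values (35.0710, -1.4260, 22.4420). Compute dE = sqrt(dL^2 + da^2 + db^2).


dL = -6.1030, da = 0.1210, db = 4.1630
dE = sqrt((-6.1030)^2 + 0.1210^2 + 4.1630^2) = 7.3886


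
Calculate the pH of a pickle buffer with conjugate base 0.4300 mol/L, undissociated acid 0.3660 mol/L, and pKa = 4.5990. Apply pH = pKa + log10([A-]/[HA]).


ratio = [A-] / [HA] = 0.4300 / 0.3660 = 1.1749
log10(ratio) = 0.0699874
pH = pKa + log10(ratio) = 4.5990 + 0.0699874 = 4.6690


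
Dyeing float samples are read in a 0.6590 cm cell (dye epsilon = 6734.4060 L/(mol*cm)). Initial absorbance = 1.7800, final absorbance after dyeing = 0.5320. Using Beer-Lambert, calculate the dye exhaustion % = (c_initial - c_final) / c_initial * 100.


c_initial = A_i / (epsilon * l) = 1.7800 / (6734.4060 * 0.6590) = 4.0108e-04 mol/L
c_final = A_f / (epsilon * l) = 0.5320 / (6734.4060 * 0.6590) = 1.1987e-04 mol/L
Exhaustion = (c_initial - c_final) / c_initial * 100 = (4.0108e-04 - 1.1987e-04) / 4.0108e-04 * 100 = 70.1124 %


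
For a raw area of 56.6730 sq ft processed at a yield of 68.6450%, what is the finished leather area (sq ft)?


Formula: finished = raw * yield / 100
Substituting: finished = 56.6730 * 68.6450 / 100
Result: 38.9032 sq ft


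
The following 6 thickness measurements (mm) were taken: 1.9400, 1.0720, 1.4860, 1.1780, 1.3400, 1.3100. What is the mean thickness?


Formula: Average = sum / n
Substituting: Average = 8.3260 / 6
Result: 1.3877 mm


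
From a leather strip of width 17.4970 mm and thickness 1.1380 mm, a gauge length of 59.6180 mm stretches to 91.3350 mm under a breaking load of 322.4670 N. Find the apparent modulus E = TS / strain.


TS = F / (w * t) = 322.4670 / (17.4970 * 1.1380) = 16.1949 N/mm^2
strain = (Lf - L0) / L0 = (91.3350 - 59.6180) / 59.6180 = 0.5320
E = TS / strain = 16.1949 / 0.5320 = 30.4414 N/mm^2


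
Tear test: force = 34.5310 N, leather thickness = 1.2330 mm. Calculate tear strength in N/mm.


Formula: Tear strength = force / thickness
Substituting: Tear strength = 34.5310 / 1.2330
Result: 28.0057 N/mm


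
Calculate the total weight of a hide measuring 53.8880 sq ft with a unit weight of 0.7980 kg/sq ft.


Formula: Weight = area * weight_per_sqft
Substituting: Weight = 53.8880 * 0.7980
Result: 43.0026 kg


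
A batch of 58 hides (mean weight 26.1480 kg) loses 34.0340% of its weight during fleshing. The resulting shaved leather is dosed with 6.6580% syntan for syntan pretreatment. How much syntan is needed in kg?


Total_raw = N * avg_wt = 58 * 26.1480 = 1516.5840 kg
Substrate = Total_raw * (1 - loss/100) = 1516.5840 * (1 - 34.0340/100) = 1000.4298 kg
Syntan = Substrate * pct / 100 = 1000.4298 * 6.6580 / 100 = 66.6086 kg


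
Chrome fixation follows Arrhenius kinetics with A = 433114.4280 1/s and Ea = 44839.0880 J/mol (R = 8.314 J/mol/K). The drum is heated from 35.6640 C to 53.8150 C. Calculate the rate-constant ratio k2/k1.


T1 = 35.6640 + 273.15 = 308.8140 K; T2 = 53.8150 + 273.15 = 326.9650 K
k1 = A * exp(-Ea/(R*T1)) = 433114.4280 * exp(-44839.0880/(8.314*308.8140)) = 0.0112714 1/s
k2 = A * exp(-Ea/(R*T2)) = 433114.4280 * exp(-44839.0880/(8.314*326.9650)) = 0.0297186 1/s
k2/k1 = 0.0297186 / 0.0112714 = 2.6366


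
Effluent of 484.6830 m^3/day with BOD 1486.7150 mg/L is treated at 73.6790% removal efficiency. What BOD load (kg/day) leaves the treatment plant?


Load_in = volume * conc / 1000 = 484.6830 * 1486.7150 / 1000 = 720.5855 kg/day
Removed = Load_in * eff / 100 = 720.5855 * 73.6790 / 100 = 530.9202 kg/day
Load_out = Load_in - Removed = 720.5855 - 530.9202 = 189.6653 kg/day


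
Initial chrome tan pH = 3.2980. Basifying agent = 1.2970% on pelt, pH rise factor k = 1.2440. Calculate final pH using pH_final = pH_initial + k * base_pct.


Formula: pH_final = pH_initial + k * base_pct
Substituting: pH_final = 3.2980 + 1.2440 * 1.2970
Result: 4.9115


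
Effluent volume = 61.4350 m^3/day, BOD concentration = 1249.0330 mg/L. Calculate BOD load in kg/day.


Formula: BOD_load = volume * conc / 1000
Substituting: BOD_load = 61.4350 * 1249.0330 / 1000
Result: 76.7343 kg/day


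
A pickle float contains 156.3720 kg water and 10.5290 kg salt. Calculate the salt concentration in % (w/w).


Formula: Conc = salt / (water + salt) * 100
Substituting: Conc = 10.5290 / (156.3720 + 10.5290) * 100
Result: 6.3085 %


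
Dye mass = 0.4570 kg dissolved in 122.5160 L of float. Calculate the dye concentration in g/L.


Formula: Conc = dye_mass(kg) / volume(L) * 1000
Substituting: Conc = 0.4570 / 122.5160 * 1000
Result: 3.7301 g/L


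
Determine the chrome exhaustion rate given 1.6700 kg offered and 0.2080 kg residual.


Formula: Uptake = (offered - residual) / offered * 100
Substituting: Uptake = (1.6700 - 0.2080) / 1.6700 * 100
Result: 87.5449 %


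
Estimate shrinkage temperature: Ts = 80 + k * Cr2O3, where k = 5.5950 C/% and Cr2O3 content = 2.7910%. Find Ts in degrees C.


Formula: Ts = 80 + k * Cr2O3
Substituting: Ts = 80 + 5.5950 * 2.7910
Result: 95.6156 C


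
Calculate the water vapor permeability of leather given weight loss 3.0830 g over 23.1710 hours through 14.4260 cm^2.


Formula: WVP = loss / (area * time)
Substituting: WVP = 3.0830 / (14.4260 * 23.1710)
Result: 0.00922323 g/(cm^2*hr)


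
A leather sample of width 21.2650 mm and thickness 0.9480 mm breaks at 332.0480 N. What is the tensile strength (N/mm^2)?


Formula: TS = force / (width * thickness)
Substituting: TS = 332.0480 / (21.2650 * 0.9480)
Result: 16.4713 N/mm^2


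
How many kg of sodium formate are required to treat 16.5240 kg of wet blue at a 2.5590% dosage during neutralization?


Formula: Neutralizer = substrate * pct / 100
Substituting: Neutralizer = 16.5240 * 2.5590 / 100
Result: 0.4228 kg


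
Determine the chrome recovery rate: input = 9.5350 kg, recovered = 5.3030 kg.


Formula: Recovery = recovered / input * 100
Substituting: Recovery = 5.3030 / 9.5350 * 100
Result: 55.6162 %


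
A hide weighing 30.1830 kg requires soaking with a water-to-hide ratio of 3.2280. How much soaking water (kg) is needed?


Formula: Water = hide_weight * ratio
Substituting: Water = 30.1830 * 3.2280
Result: 97.4307 kg


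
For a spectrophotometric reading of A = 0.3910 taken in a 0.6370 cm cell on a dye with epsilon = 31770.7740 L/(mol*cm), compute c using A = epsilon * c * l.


Formula: c = A / (epsilon * l)
Substituting: c = 0.3910 / (31770.7740 * 0.6370)
Result: 1.9320e-05 mol/L


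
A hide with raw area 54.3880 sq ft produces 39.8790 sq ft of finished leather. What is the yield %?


Formula: Yield = finished / raw * 100
Substituting: Yield = 39.8790 / 54.3880 * 100
Result: 73.3232 %


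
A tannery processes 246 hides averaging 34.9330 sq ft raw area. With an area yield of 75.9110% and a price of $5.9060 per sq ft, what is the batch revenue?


Raw_total = N * avg_area = 246 * 34.9330 = 8593.5180 sq ft
Finished = Raw_total * yield / 100 = 8593.5180 * 75.9110 / 100 = 6523.4254 sq ft
Value = Finished * price = 6523.4254 * 5.9060 = 38527.3507 $


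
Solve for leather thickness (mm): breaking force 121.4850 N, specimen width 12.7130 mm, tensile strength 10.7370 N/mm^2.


Formula: t = F / (TS * w)
Substituting: t = 121.4850 / (10.7370 * 12.7130)
Result: 0.8900 mm


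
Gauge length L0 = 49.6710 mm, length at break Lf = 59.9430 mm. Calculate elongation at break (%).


Formula: Elongation = (Lf - L0) / L0 * 100
Substituting: Elongation = (59.9430 - 49.6710) / 49.6710 * 100
Result: 20.6801 %


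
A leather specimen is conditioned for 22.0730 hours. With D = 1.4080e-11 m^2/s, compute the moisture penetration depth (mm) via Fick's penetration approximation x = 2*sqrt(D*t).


t = 22.0730 hr * 3600 = 79462.8000 s
D * t = 1.4080e-11 * 79462.8000 = 1.1188e-06
x = 2 * sqrt(D*t) = 2 * sqrt(1.1188e-06) = 0.0021155 m = 2.1155 mm


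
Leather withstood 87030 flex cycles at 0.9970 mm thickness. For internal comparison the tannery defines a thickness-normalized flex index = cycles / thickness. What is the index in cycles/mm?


Formula: Index = cycles / thickness
Substituting: Index = 87030 / 0.9970
Result: 87291.8756 cycles/mm


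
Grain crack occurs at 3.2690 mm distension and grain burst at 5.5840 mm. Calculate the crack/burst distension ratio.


Formula: Ratio = crack / burst
Substituting: Ratio = 3.2690 / 5.5840
Result: 0.5854


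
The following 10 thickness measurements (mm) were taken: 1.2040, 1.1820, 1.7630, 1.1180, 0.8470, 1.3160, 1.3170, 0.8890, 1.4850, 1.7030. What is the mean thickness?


Formula: Average = sum / n
Substituting: Average = 12.8240 / 10
Result: 1.2824 mm


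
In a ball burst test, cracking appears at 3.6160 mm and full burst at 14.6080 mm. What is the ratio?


Formula: Ratio = crack / burst
Substituting: Ratio = 3.6160 / 14.6080
Result: 0.2475


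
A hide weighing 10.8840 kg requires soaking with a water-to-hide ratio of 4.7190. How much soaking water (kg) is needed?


Formula: Water = hide_weight * ratio
Substituting: Water = 10.8840 * 4.7190
Result: 51.3616 kg


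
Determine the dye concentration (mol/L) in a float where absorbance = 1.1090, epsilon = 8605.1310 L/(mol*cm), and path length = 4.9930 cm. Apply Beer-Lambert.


Formula: c = A / (epsilon * l)
Substituting: c = 1.1090 / (8605.1310 * 4.9930)
Result: 2.5811e-05 mol/L


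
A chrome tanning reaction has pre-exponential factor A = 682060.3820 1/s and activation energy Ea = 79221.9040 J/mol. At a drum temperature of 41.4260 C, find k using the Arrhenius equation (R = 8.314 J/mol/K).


T_K = T_C + 273.15 = 41.4260 + 273.15 = 314.5760 K
exponent = -Ea / (R * T_K) = -79221.9040 / (8.314 * 314.5760) = -30.2907
k = A * exp(exponent) = 682060.3820 * exp(-30.2907) = 4.7723e-08 1/s


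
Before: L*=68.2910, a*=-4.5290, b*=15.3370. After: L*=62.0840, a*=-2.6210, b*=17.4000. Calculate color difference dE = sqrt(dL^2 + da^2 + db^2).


dL = -6.2070, da = 1.9080, db = 2.0630
dE = sqrt((-6.2070)^2 + 1.9080^2 + 2.0630^2) = 6.8135


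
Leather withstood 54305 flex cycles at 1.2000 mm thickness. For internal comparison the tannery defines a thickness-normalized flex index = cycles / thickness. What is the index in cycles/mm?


Formula: Index = cycles / thickness
Substituting: Index = 54305 / 1.2000
Result: 45254.1667 cycles/mm


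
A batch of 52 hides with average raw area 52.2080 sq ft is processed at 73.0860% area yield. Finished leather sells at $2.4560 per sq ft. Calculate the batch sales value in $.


Raw_total = N * avg_area = 52 * 52.2080 = 2714.8160 sq ft
Finished = Raw_total * yield / 100 = 2714.8160 * 73.0860 / 100 = 1984.1504 sq ft
Value = Finished * price = 1984.1504 * 2.4560 = 4873.0734 $


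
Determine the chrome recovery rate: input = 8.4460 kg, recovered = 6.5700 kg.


Formula: Recovery = recovered / input * 100
Substituting: Recovery = 6.5700 / 8.4460 * 100
Result: 77.7883 %


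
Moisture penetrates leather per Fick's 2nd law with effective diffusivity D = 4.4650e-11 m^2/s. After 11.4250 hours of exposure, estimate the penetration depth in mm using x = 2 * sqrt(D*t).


t = 11.4250 hr * 3600 = 41130.0000 s
D * t = 4.4650e-11 * 41130.0000 = 1.8365e-06
x = 2 * sqrt(D*t) = 2 * sqrt(1.8365e-06) = 0.00271032 m = 2.7103 mm


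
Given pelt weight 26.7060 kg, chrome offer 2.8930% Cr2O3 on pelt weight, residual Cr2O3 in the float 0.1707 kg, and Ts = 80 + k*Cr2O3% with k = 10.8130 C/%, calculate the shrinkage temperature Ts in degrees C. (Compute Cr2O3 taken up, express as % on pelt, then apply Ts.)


Offered = pelt * offer_pct / 100 = 26.7060 * 2.8930 / 100 = 0.7726 kg
Uptake = offered - residual = 0.7726 - 0.1707 = 0.6019 kg
Cr2O3% on pelt = uptake / pelt * 100 = 0.6019 / 26.7060 * 100 = 2.2538 %
Ts = 80 + k * Cr2O3% = 80 + 10.8130 * 2.2538 = 104.3705 C


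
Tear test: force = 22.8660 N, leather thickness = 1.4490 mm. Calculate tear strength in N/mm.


Formula: Tear strength = force / thickness
Substituting: Tear strength = 22.8660 / 1.4490
Result: 15.7805 N/mm


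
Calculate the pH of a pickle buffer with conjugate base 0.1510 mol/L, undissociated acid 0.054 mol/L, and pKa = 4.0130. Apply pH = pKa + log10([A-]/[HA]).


ratio = [A-] / [HA] = 0.1510 / 0.054 = 2.7963
log10(ratio) = 0.4466
pH = pKa + log10(ratio) = 4.0130 + 0.4466 = 4.4596


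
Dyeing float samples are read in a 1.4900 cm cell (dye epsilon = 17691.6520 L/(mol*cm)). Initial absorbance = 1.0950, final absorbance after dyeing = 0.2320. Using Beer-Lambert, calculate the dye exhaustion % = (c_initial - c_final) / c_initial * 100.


c_initial = A_i / (epsilon * l) = 1.0950 / (17691.6520 * 1.4900) = 4.1539e-05 mol/L
c_final = A_f / (epsilon * l) = 0.2320 / (17691.6520 * 1.4900) = 8.8010e-06 mol/L
Exhaustion = (c_initial - c_final) / c_initial * 100 = (4.1539e-05 - 8.8010e-06) / 4.1539e-05 * 100 = 78.8128 %


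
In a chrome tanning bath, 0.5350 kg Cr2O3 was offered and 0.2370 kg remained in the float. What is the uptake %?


Formula: Uptake = (offered - residual) / offered * 100
Substituting: Uptake = (0.5350 - 0.2370) / 0.5350 * 100
Result: 55.7009 %


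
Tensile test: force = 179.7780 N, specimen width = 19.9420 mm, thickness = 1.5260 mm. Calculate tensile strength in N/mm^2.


Formula: TS = force / (width * thickness)
Substituting: TS = 179.7780 / (19.9420 * 1.5260)
Result: 5.9076 N/mm^2


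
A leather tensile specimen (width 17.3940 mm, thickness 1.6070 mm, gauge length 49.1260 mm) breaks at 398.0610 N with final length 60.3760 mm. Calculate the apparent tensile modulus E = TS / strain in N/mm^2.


TS = F / (w * t) = 398.0610 / (17.3940 * 1.6070) = 14.2408 N/mm^2
strain = (Lf - L0) / L0 = (60.3760 - 49.1260) / 49.1260 = 0.2290
E = TS / strain = 14.2408 / 0.2290 = 62.1861 N/mm^2


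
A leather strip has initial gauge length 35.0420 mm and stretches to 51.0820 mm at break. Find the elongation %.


Formula: Elongation = (Lf - L0) / L0 * 100
Substituting: Elongation = (51.0820 - 35.0420) / 35.0420 * 100
Result: 45.7736 %


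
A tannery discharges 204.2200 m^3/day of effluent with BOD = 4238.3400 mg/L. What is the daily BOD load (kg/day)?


Formula: BOD_load = volume * conc / 1000
Substituting: BOD_load = 204.2200 * 4238.3400 / 1000
Result: 865.5538 kg/day


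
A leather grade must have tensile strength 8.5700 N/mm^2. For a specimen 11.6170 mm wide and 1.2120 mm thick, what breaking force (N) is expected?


Formula: F = TS * w * t
Substituting: F = 8.5700 * 11.6170 * 1.2120
Result: 120.6639 N


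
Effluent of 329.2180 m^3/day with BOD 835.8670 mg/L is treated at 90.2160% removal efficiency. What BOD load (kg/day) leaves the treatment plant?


Load_in = volume * conc / 1000 = 329.2180 * 835.8670 / 1000 = 275.1825 kg/day
Removed = Load_in * eff / 100 = 275.1825 * 90.2160 / 100 = 248.2586 kg/day
Load_out = Load_in - Removed = 275.1825 - 248.2586 = 26.9239 kg/day


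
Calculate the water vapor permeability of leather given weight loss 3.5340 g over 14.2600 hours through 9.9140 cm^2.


Formula: WVP = loss / (area * time)
Substituting: WVP = 3.5340 / (9.9140 * 14.2600)
Result: 0.0249976 g/(cm^2*hr)


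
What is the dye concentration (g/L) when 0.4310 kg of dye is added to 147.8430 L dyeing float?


Formula: Conc = dye_mass(kg) / volume(L) * 1000
Substituting: Conc = 0.4310 / 147.8430 * 1000
Result: 2.9153 g/L


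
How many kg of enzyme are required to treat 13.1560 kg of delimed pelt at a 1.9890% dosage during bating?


Formula: Enzyme = substrate * pct / 100
Substituting: Enzyme = 13.1560 * 1.9890 / 100
Result: 0.2617 kg


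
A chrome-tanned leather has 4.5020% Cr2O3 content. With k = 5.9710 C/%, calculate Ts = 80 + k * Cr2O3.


Formula: Ts = 80 + k * Cr2O3
Substituting: Ts = 80 + 5.9710 * 4.5020
Result: 106.8814 C


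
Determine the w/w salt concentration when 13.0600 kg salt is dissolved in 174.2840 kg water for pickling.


Formula: Conc = salt / (water + salt) * 100
Substituting: Conc = 13.0600 / (174.2840 + 13.0600) * 100
Result: 6.9711 %


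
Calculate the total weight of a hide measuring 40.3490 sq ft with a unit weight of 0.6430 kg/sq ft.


Formula: Weight = area * weight_per_sqft
Substituting: Weight = 40.3490 * 0.6430
Result: 25.9444 kg


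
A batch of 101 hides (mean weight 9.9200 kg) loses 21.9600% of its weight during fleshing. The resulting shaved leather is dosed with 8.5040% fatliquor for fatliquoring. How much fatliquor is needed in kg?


Total_raw = N * avg_wt = 101 * 9.9200 = 1001.9200 kg
Substrate = Total_raw * (1 - loss/100) = 1001.9200 * (1 - 21.9600/100) = 781.8984 kg
Fat = Substrate * pct / 100 = 781.8984 * 8.5040 / 100 = 66.4926 kg


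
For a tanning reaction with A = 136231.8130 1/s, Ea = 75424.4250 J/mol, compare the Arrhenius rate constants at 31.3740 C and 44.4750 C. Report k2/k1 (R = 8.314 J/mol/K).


T1 = 31.3740 + 273.15 = 304.5240 K; T2 = 44.4750 + 273.15 = 317.6250 K
k1 = A * exp(-Ea/(R*T1)) = 136231.8130 * exp(-75424.4250/(8.314*304.5240)) = 1.5716e-08 1/s
k2 = A * exp(-Ea/(R*T2)) = 136231.8130 * exp(-75424.4250/(8.314*317.6250)) = 5.3703e-08 1/s
k2/k1 = 5.3703e-08 / 1.5716e-08 = 3.4170


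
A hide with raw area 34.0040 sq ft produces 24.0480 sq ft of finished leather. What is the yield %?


Formula: Yield = finished / raw * 100
Substituting: Yield = 24.0480 / 34.0040 * 100
Result: 70.7211 %


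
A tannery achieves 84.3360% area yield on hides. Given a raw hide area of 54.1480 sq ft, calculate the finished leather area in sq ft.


Formula: finished = raw * yield / 100
Substituting: finished = 54.1480 * 84.3360 / 100
Result: 45.6663 sq ft
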